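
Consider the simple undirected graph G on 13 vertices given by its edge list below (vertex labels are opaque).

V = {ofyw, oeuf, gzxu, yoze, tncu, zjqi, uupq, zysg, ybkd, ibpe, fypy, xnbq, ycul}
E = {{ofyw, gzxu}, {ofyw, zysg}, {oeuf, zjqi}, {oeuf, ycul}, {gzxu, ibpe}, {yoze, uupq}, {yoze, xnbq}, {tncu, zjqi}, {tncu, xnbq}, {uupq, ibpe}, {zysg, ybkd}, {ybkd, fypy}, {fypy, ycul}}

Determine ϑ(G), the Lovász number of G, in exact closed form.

13*cos(pi/13)/(cos(pi/13) + 1)

Vertex yoze has 2 neighbors: uupq, xnbq.
deg(uupq) = 2; N(uupq) = {yoze, ibpe}.
N(ibpe) = {gzxu, uupq}, |N(ibpe)| = 2.
N(gzxu) = {ofyw, ibpe}, |N(gzxu)| = 2.
2-regular, N=13; the odd cycle C_{13}.
The 7 distinct eigenvalues: [2.0, 1.77091, 1.13613, 0.24107, -0.70921, -1.49702, -1.94188].
Lovász: ϑ = −13(-2*cos(pi/13))/(2+-(-1)*2*cos(pi/13)) = 13*cos(pi/13)/(cos(pi/13) + 1).
ϑ(G) ≈ 6.4042.
Lovász sandwich 6 ≤ 13*cos(pi/13)/(cos(pi/13) + 1) ≤ 7: both strict.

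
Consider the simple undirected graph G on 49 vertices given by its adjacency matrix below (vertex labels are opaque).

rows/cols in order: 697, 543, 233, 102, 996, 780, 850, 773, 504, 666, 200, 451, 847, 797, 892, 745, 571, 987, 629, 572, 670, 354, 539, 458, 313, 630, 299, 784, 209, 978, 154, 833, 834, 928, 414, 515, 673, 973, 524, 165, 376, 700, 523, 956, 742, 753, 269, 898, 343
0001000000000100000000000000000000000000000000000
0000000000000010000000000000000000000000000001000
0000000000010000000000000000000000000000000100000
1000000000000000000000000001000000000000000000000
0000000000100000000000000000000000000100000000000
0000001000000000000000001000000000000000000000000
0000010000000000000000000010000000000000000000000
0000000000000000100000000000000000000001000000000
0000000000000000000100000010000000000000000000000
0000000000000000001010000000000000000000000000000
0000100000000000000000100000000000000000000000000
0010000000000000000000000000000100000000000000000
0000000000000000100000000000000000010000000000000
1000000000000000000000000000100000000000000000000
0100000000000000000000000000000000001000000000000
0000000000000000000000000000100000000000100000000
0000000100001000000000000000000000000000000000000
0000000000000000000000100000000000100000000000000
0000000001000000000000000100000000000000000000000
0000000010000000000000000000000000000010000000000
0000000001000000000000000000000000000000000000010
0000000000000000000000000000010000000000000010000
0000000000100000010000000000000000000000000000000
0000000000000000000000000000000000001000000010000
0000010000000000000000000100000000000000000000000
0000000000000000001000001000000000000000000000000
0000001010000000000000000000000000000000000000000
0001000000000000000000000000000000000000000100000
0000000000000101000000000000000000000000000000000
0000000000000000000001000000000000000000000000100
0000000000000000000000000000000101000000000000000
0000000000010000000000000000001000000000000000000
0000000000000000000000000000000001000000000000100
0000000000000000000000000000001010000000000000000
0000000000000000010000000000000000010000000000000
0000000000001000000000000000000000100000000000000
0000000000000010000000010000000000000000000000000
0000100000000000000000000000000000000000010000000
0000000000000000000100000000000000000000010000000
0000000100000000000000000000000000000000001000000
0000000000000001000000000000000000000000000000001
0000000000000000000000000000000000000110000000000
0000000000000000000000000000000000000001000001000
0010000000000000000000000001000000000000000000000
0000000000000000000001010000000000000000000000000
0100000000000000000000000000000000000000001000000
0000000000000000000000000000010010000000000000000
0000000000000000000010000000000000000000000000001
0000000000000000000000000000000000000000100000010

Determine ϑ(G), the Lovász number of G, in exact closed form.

N(673) = {892, 458}, |N(673)| = 2.
deg(630) = 2; N(630) = {629, 313}.
N(892) = {543, 673}, |N(892)| = 2.
Vertex 850 has 2 neighbors: 780, 299.
Every vertex has degree 2 (N=49); the odd cycle C_{49}.
A has 25 distinct eigenvalues ≈ [2.0, 1.98358, 1.93459, 1.85383, 1.74264, 1.60283, 1.4367, 1.24698, 1.03679, 0.80957, 0.56906, 0.3192, 0.0641, -0.19205, -0.44504, -0.69073, -0.92508, -1.14423, -1.3446, -1.52289, -1.67618, -1.80194, -1.89811, -1.96312, -1.99589].
−49·(-2*cos(pi/49)) / ((2)−(-2*cos(pi/49))) = 49*cos(pi/49)/(cos(pi/49) + 1) = ϑ(G).
Numerically 24.474805.
α=24, χ(Ḡ)=25; ϑ=49*cos(pi/49)/(cos(pi/49) + 1) lies between (both strict).

49*cos(pi/49)/(cos(pi/49) + 1)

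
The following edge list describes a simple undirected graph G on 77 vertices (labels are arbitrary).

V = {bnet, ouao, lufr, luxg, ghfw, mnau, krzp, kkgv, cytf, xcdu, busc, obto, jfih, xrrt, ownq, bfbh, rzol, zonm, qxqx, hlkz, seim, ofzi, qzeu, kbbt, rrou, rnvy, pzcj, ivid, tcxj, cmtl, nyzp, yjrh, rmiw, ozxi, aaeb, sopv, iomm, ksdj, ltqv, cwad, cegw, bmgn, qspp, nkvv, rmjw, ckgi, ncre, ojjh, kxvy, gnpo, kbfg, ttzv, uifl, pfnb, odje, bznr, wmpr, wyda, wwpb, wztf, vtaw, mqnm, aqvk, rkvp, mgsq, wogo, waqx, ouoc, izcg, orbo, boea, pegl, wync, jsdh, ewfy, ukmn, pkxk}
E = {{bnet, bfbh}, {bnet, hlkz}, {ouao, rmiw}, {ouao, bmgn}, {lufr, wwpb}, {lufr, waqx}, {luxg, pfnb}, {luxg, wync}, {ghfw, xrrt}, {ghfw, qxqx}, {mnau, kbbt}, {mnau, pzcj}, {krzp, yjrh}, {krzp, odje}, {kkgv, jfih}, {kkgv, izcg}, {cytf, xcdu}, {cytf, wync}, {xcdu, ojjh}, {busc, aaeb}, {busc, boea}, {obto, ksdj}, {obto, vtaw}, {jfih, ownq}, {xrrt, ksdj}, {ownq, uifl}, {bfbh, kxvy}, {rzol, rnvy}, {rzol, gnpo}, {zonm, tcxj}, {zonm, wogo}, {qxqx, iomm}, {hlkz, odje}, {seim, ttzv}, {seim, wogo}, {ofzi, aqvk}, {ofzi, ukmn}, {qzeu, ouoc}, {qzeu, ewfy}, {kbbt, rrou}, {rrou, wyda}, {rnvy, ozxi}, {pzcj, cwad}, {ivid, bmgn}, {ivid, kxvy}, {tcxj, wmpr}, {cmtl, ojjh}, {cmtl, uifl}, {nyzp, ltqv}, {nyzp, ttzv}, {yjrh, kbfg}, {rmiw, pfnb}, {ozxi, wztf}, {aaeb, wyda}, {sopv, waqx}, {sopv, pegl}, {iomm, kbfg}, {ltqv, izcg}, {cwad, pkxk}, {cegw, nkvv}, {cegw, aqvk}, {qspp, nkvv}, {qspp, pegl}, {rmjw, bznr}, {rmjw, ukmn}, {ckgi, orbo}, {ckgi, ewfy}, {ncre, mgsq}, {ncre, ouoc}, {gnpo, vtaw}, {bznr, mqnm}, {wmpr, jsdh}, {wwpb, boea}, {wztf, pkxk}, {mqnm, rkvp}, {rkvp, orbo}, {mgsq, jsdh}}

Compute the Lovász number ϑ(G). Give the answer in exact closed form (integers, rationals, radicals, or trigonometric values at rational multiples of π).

N(ivid) = {bmgn, kxvy}, |N(ivid)| = 2.
Vertex kkgv has 2 neighbors: jfih, izcg.
deg(mqnm) = 2; N(mqnm) = {bznr, rkvp}.
Vertex gnpo has 2 neighbors: rzol, vtaw.
deg(v) = 2 for all v (|V|=77); this is C_{77}, the 77-cycle.
A has 39 distinct eigenvalues ≈ [2.0, 1.993345, 1.973425, 1.940372, 1.894406, 1.835833, 1.765043, 1.682507, 1.588774, 1.484468, 1.370283, 1.24698, 1.115377, 0.976352, 0.83083, 0.679779, 0.524203, 0.36514, 0.203646, 0.040797, -0.122323, -0.28463, -0.445042, -0.602492, -0.755933, -0.904344, -1.046736, -1.182162, -1.309721, -1.428565, -1.537901, -1.637003, -1.725211, -1.801938, -1.866673, -1.918986, -1.958528, -1.985037, -1.998336].
Lovász: ϑ = −77(-2*cos(pi/77))/(2+-(-1)*2*cos(pi/77)) = 77*cos(pi/77)/(cos(pi/77) + 1).
ϑ(G) ≈ 38.48397347.
Lovász sandwich 38 ≤ 77*cos(pi/77)/(cos(pi/77) + 1) ≤ 39: both strict.

77*cos(pi/77)/(cos(pi/77) + 1)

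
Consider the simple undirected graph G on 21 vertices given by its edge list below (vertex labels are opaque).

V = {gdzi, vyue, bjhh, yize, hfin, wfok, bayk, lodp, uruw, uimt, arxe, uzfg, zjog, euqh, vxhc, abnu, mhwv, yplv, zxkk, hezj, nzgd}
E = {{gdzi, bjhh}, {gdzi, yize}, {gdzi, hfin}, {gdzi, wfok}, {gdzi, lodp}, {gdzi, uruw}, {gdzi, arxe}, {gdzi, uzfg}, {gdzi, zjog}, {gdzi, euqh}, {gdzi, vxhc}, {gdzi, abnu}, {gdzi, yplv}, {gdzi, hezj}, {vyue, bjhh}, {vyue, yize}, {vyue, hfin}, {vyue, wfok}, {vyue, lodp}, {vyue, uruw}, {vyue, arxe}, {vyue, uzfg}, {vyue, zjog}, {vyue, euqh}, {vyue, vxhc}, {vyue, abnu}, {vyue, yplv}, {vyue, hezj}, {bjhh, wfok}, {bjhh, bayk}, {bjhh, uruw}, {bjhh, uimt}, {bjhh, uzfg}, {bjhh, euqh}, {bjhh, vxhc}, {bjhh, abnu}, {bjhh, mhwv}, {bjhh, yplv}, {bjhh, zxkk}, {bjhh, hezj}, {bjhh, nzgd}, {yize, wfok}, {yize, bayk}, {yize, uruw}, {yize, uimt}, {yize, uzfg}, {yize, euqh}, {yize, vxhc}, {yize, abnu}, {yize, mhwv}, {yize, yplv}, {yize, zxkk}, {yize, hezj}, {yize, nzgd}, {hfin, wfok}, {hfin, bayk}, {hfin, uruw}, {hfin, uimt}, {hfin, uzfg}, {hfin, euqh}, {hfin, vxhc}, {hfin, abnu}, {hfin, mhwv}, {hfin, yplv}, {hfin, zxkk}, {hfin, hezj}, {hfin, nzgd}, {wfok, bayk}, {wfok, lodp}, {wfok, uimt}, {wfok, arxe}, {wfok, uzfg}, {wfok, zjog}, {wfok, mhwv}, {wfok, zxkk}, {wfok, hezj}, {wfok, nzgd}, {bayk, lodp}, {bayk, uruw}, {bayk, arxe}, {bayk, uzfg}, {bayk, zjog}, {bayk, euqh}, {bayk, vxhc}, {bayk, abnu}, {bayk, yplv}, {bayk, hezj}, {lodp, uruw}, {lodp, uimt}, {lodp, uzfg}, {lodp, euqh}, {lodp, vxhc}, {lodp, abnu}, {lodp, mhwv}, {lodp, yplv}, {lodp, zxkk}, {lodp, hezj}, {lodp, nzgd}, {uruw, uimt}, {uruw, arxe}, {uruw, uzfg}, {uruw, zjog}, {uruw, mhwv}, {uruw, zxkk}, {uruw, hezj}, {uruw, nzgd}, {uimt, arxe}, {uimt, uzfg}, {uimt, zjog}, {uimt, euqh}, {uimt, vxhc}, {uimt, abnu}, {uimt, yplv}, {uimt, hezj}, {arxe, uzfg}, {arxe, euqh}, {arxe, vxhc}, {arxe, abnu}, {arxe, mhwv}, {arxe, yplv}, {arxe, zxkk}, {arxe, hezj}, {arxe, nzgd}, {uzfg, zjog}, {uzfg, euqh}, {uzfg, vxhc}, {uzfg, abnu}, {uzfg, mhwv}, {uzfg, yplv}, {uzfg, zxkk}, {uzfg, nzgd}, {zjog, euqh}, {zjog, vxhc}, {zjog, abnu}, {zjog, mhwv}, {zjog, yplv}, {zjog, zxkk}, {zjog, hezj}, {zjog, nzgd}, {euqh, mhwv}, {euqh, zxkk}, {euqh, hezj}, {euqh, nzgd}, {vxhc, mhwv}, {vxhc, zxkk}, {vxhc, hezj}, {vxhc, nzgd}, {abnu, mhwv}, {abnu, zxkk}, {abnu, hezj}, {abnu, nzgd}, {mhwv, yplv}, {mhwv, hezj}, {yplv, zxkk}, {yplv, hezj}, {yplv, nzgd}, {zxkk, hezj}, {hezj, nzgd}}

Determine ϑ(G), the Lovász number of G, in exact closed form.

Vertex wfok has 15 neighbors: gdzi, vyue, bjhh, yize, hfin, bayk, lodp, uimt, arxe, uzfg, zjog, mhwv, zxkk, hezj, nzgd.
N(arxe) = {gdzi, vyue, wfok, bayk, uruw, uimt, uzfg, euqh, vxhc, abnu, mhwv, yplv, zxkk, hezj, nzgd}, |N(arxe)| = 15.
Vertex abnu has 15 neighbors: gdzi, vyue, bjhh, yize, hfin, bayk, lodp, uimt, arxe, uzfg, zjog, mhwv, zxkk, hezj, nzgd.
Vertex vxhc has 15 neighbors: gdzi, vyue, bjhh, yize, hfin, bayk, lodp, uimt, arxe, uzfg, zjog, mhwv, zxkk, hezj, nzgd.
G = K_{7,6,6,2}: α = 7 = χ(Ḡ), so ϑ = 7.
= 7.0000000… (decimal).
Check 7 ≤ 7 ≤ 7: collapsed.

7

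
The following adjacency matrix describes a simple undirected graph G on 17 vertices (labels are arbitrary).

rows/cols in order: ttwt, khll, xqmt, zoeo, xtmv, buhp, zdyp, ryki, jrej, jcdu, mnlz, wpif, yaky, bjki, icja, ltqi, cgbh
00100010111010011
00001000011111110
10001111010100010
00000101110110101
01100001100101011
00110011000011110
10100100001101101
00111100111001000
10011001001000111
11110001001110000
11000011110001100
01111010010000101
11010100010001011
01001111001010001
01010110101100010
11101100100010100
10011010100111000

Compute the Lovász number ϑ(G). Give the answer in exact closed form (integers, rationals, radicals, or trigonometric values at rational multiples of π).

sqrt(17)

N(xqmt) = {ttwt, xtmv, buhp, zdyp, ryki, jcdu, wpif, ltqi}, |N(xqmt)| = 8.
deg(xtmv) = 8; N(xtmv) = {khll, xqmt, ryki, jrej, wpif, bjki, ltqi, cgbh}.
deg(jcdu) = 8; N(jcdu) = {ttwt, khll, xqmt, zoeo, ryki, mnlz, wpif, yaky}.
N(yaky) = {ttwt, khll, zoeo, buhp, jcdu, bjki, ltqi, cgbh}, |N(yaky)| = 8.
G on 17 vertices is 8-regular; SR(17,8,3,4) — a Paley graph.
spec(A) ≈ [8.0, 1.561553, -2.561553] (distinct, 6 d.p.).
Lovász: ϑ = −17(-sqrt(17)/2 - 1/2)/(8+-(-sqrt(17)/2 - 1/2)) = sqrt(17).
≈ 4.12311 (to 5 d.p.).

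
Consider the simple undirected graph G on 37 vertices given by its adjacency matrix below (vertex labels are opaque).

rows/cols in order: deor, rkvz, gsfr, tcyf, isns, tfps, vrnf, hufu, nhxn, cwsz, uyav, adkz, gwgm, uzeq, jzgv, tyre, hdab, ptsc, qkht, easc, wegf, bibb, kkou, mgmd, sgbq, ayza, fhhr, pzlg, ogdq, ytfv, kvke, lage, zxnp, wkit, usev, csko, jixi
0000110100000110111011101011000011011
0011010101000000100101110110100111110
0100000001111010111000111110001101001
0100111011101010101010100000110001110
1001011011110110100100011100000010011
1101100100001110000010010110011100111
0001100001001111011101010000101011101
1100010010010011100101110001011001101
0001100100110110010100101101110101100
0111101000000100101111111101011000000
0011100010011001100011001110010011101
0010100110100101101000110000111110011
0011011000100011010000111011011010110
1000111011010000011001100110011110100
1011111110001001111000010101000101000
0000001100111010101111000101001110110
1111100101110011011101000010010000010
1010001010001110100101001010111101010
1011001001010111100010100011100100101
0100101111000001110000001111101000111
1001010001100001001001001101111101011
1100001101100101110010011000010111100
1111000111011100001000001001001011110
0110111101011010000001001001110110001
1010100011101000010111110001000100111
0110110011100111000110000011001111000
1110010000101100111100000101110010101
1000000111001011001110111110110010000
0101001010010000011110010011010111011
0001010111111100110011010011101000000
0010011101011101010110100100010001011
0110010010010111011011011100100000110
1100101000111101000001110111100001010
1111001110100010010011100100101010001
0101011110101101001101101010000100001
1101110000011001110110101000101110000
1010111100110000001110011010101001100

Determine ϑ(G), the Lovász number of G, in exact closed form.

deg(jixi) = 18; N(jixi) = {deor, gsfr, isns, tfps, vrnf, hufu, uyav, adkz, qkht, easc, wegf, mgmd, sgbq, fhhr, ogdq, kvke, wkit, usev}.
Vertex sgbq has 18 neighbors: deor, gsfr, isns, nhxn, cwsz, uyav, gwgm, ptsc, easc, wegf, bibb, kkou, mgmd, pzlg, lage, usev, csko, jixi.
deg(tyre) = 18; N(tyre) = {vrnf, hufu, uyav, adkz, gwgm, jzgv, hdab, qkht, easc, wegf, bibb, ayza, pzlg, kvke, lage, zxnp, usev, csko}.
Vertex usev has 18 neighbors: rkvz, tcyf, tfps, vrnf, hufu, nhxn, uyav, gwgm, uzeq, tyre, qkht, easc, bibb, kkou, sgbq, fhhr, lage, jixi.
18-regular, N=37; strongly regular (37,18,8,9).
spec(A) ≈ [18.0, 2.541381, -3.541381] (distinct, 6 d.p.).
λ_max=18, λ_min=-sqrt(37)/2 - 1/2; ϑ = −37·λ_min/(λ_max−λ_min) = sqrt(37).
ϑ(G) ≈ 6.0828.

sqrt(37)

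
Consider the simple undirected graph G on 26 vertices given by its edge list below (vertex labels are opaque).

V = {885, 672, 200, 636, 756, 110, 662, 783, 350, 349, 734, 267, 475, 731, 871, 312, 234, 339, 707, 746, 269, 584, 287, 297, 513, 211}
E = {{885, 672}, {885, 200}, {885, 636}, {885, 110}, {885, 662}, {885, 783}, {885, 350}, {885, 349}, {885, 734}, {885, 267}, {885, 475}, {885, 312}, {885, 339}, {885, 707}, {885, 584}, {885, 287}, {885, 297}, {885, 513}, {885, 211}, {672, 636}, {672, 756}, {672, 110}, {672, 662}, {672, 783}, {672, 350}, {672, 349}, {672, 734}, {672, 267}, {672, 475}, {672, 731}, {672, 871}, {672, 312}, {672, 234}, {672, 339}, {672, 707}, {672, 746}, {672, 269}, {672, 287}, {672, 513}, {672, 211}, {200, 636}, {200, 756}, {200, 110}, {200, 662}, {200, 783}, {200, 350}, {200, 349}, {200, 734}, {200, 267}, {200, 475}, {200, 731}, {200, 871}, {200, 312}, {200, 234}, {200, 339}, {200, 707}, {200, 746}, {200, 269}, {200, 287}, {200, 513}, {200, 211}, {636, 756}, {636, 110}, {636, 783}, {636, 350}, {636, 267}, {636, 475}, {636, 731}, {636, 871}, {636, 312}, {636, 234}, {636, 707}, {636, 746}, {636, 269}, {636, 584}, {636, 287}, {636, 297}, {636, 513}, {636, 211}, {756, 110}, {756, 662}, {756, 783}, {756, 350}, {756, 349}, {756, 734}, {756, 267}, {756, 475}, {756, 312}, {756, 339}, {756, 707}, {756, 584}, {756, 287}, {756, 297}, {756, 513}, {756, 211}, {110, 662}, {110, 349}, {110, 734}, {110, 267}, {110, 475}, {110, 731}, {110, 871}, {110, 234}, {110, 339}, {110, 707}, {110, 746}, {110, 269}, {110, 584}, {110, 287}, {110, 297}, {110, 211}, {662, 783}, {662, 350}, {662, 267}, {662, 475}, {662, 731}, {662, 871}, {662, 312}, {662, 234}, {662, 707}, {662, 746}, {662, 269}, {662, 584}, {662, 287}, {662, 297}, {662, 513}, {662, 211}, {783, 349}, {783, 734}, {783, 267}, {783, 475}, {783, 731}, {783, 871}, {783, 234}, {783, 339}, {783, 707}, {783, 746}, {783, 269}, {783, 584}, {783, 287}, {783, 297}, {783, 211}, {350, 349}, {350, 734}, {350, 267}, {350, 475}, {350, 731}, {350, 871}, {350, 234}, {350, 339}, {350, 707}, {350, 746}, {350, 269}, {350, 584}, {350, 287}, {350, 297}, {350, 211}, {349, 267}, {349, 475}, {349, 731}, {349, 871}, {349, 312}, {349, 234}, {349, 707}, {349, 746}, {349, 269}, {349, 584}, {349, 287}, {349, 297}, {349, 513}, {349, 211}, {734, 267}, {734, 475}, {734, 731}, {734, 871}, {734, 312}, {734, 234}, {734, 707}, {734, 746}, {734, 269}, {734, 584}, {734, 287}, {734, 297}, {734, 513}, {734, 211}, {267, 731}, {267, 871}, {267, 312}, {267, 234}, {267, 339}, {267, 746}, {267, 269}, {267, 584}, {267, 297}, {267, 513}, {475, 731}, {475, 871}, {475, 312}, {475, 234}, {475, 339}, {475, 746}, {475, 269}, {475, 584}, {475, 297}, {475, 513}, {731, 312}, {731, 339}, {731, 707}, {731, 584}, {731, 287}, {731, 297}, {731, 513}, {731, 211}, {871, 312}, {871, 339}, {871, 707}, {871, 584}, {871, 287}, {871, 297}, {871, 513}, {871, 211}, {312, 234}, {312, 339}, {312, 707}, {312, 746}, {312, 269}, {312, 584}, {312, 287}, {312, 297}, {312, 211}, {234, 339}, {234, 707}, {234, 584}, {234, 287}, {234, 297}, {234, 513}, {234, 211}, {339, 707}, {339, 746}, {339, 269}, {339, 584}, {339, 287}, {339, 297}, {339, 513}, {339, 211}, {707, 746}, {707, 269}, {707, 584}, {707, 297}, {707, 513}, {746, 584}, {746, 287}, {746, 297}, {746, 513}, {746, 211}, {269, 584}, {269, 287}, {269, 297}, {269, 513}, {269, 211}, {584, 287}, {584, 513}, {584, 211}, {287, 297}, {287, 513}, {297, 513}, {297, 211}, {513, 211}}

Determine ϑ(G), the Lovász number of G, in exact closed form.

7

deg(783) = 21; N(783) = {885, 672, 200, 636, 756, 662, 349, 734, 267, 475, 731, 871, 234, 339, 707, 746, 269, 584, 287, 297, 211}.
deg(707) = 21; N(707) = {885, 672, 200, 636, 756, 110, 662, 783, 350, 349, 734, 731, 871, 312, 234, 339, 746, 269, 584, 297, 513}.
Vertex 312 has 21 neighbors: 885, 672, 200, 636, 756, 662, 349, 734, 267, 475, 731, 871, 234, 339, 707, 746, 269, 584, 287, 297, 211.
Vertex 885 has 19 neighbors: 672, 200, 636, 110, 662, 783, 350, 349, 734, 267, 475, 312, 339, 707, 584, 287, 297, 513, 211.
G = K_{7,5,5,5,4}: α = 7 = χ(Ḡ), so ϑ = 7.
≈ 7.00000 (to 5 d.p.).
Sandwich: α(G)=7 ≤ ϑ(G)=7 ≤ χ(Ḡ)=7 (collapsed).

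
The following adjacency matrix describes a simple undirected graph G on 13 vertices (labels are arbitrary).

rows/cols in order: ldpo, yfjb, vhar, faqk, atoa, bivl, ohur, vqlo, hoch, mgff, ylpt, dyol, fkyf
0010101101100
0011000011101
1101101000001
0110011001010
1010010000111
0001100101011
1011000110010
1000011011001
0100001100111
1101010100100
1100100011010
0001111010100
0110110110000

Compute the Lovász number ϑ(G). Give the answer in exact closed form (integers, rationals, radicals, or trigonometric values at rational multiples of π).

sqrt(13)

deg(bivl) = 6; N(bivl) = {faqk, atoa, vqlo, mgff, dyol, fkyf}.
N(vhar) = {ldpo, yfjb, faqk, atoa, ohur, fkyf}, |N(vhar)| = 6.
Vertex ylpt has 6 neighbors: ldpo, yfjb, atoa, hoch, mgff, dyol.
deg(atoa) = 6; N(atoa) = {ldpo, vhar, bivl, ylpt, dyol, fkyf}.
G on 13 vertices is 6-regular; Paley(13): SR with (k,λ,μ)=(6,2,3).
A has 3 distinct eigenvalues ≈ [6.0, 1.3028, -2.3028].
λ_max=6, λ_min=-sqrt(13)/2 - 1/2; ϑ = −13·λ_min/(λ_max−λ_min) = sqrt(13).
= 3.605551275… (decimal).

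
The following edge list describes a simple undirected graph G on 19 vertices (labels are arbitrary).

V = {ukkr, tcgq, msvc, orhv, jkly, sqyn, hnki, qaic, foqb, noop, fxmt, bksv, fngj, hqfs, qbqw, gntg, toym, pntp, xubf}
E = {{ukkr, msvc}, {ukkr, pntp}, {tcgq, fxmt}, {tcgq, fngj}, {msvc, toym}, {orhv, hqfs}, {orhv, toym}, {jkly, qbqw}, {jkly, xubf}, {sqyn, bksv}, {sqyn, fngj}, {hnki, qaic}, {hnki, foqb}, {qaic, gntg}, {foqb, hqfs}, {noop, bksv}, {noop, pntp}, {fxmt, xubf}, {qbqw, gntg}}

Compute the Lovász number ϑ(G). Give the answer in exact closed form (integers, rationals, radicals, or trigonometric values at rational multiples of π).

19*cos(pi/19)/(cos(pi/19) + 1)

N(ukkr) = {msvc, pntp}, |N(ukkr)| = 2.
N(xubf) = {jkly, fxmt}, |N(xubf)| = 2.
deg(toym) = 2; N(toym) = {msvc, orhv}.
Vertex orhv has 2 neighbors: hqfs, toym.
19-vertex 2-regular graph: the odd cycle C_{19}.
The 10 distinct eigenvalues: [2.0, 1.892, 1.578, 1.094, 0.491, -0.165, -0.803, -1.355, -1.759, -1.973].
−19·(-2*cos(pi/19)) / ((2)−(-2*cos(pi/19))) = 19*cos(pi/19)/(cos(pi/19) + 1) = ϑ(G).
≈ 9.434771374 (to 9 d.p.).
9 ≤ 19*cos(pi/19)/(cos(pi/19) + 1) ≤ 10: both strict.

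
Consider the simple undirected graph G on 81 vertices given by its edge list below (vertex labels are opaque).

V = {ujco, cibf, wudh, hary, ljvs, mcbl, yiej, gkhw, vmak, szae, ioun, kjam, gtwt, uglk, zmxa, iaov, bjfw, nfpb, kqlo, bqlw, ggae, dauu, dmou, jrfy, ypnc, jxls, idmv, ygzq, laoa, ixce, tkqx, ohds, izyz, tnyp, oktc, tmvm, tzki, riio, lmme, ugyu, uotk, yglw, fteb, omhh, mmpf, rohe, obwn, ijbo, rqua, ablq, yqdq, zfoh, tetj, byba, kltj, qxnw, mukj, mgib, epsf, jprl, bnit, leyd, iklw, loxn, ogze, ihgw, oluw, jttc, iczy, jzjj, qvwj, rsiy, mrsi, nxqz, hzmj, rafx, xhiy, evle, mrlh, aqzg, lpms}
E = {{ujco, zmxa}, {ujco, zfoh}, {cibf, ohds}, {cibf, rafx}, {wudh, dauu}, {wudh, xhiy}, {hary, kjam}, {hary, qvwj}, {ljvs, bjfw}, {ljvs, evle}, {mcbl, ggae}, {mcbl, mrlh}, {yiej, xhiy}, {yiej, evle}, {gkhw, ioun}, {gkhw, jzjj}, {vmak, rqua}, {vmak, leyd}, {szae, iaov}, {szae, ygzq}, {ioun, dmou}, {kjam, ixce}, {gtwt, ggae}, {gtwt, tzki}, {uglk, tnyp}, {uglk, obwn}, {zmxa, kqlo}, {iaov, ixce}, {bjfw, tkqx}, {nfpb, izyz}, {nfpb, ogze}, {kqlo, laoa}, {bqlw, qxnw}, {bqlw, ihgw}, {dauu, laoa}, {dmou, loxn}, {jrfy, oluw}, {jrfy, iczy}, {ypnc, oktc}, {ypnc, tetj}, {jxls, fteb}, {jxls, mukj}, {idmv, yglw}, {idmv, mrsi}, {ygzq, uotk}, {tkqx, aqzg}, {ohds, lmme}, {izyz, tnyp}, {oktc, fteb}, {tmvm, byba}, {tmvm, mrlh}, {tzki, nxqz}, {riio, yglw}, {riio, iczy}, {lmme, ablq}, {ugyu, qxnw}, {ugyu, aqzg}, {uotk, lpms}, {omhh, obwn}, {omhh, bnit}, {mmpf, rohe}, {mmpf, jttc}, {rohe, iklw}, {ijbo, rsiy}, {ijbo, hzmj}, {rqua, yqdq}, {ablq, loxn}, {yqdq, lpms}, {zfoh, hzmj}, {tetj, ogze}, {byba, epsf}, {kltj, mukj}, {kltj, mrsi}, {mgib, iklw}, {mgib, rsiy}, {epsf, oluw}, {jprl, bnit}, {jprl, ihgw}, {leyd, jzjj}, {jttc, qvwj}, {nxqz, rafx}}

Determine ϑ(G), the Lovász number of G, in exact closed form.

deg(bnit) = 2; N(bnit) = {omhh, jprl}.
Vertex riio has 2 neighbors: yglw, iczy.
N(jzjj) = {gkhw, leyd}, |N(jzjj)| = 2.
N(kqlo) = {zmxa, laoa}, |N(kqlo)| = 2.
2-regular, N=81; this is C_{81}, the 81-cycle.
A has 41 distinct eigenvalues ≈ [2.0, 1.993986, 1.97598, 1.94609, 1.904496, 1.851448, 1.787265, 1.712334, 1.627104, 1.532089, 1.427859, 1.315043, 1.194317, 1.066409, 0.932087, 0.79216, 0.647468, 0.498882, 0.347296, 0.193622, 0.038783, -0.11629, -0.270663, -0.423408, -0.573606, -0.720355, -0.862772, -1.0, -1.131214, -1.255624, -1.372483, -1.481088, -1.580785, -1.670976, -1.751116, -1.820726, -1.879385, -1.926742, -1.962511, -1.986477, -1.998496].
Lovász: ϑ = −81(-2*cos(pi/81))/(2+-(-1)*2*cos(pi/81)) = 81*cos(pi/81)/(cos(pi/81) + 1).
ϑ(G) ≈ 40.484765.
40 ≤ 81*cos(pi/81)/(cos(pi/81) + 1) ≤ 41: both strict.

81*cos(pi/81)/(cos(pi/81) + 1)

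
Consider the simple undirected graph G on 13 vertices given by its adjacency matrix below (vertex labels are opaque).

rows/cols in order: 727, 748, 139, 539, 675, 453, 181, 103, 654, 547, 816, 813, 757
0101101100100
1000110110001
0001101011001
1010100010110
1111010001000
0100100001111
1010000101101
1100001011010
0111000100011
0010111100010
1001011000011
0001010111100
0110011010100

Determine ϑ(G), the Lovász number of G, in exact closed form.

sqrt(13)

deg(675) = 6; N(675) = {727, 748, 139, 539, 453, 547}.
deg(539) = 6; N(539) = {727, 139, 675, 654, 816, 813}.
deg(748) = 6; N(748) = {727, 675, 453, 103, 654, 757}.
Vertex 181 has 6 neighbors: 727, 139, 103, 547, 816, 757.
13-vertex 6-regular graph: strongly regular (13,6,2,3).
A has 3 distinct eigenvalues ≈ [6.0, 1.303, -2.303].
ϑ = −N·λ_min/(λ_max−λ_min) = −13·(-sqrt(13)/2 - 1/2)/(6−(-sqrt(13)/2 - 1/2)) = sqrt(13).
Numerically 3.605551275.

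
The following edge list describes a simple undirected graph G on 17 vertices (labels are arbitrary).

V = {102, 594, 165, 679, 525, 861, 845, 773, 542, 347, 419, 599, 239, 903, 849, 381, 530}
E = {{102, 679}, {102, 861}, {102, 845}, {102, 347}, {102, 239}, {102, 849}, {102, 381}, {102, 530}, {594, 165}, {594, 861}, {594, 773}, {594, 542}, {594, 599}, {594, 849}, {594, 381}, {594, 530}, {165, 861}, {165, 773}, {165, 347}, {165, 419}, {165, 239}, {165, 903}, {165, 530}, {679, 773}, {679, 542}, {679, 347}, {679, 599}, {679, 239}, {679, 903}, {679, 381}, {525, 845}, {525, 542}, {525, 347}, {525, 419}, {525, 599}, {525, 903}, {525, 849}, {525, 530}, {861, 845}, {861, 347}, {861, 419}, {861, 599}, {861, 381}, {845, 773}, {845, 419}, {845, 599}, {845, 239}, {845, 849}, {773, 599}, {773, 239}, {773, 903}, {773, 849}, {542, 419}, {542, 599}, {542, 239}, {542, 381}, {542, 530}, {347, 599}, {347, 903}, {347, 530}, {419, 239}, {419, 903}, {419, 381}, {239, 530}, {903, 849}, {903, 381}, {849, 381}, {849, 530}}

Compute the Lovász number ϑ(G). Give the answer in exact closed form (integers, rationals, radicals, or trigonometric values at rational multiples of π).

N(381) = {102, 594, 679, 861, 542, 419, 903, 849}, |N(381)| = 8.
Vertex 525 has 8 neighbors: 845, 542, 347, 419, 599, 903, 849, 530.
deg(542) = 8; N(542) = {594, 679, 525, 419, 599, 239, 381, 530}.
deg(845) = 8; N(845) = {102, 525, 861, 773, 419, 599, 239, 849}.
17-vertex 8-regular graph: SR(17,8,3,4) — a Paley graph.
Distinct eigenvalues (to 5 d.p.): [8.0, 1.56155, -2.56155].
λ_max=8, λ_min=-sqrt(17)/2 - 1/2; ϑ = −17·λ_min/(λ_max−λ_min) = sqrt(17).
≈ 4.12311 (to 5 d.p.).

sqrt(17)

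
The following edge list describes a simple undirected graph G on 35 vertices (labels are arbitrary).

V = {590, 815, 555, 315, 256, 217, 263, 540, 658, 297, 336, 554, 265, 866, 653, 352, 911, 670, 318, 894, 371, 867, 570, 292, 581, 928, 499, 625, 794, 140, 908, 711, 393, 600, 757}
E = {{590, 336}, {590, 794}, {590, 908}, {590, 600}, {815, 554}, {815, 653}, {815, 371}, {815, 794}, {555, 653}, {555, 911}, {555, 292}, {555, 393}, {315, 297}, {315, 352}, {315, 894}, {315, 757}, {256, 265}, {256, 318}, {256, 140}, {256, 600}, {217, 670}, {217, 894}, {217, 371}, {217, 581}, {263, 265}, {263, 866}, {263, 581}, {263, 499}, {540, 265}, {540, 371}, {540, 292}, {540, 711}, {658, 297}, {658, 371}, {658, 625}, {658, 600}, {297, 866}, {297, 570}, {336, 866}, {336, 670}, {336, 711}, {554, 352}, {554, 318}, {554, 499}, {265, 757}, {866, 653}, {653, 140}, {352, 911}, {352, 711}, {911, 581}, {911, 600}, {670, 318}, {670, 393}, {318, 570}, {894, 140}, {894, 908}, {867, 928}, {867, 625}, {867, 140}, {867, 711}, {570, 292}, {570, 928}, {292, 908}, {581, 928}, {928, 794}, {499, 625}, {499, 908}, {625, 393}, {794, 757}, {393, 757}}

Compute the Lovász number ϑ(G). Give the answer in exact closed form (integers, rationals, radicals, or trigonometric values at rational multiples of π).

deg(928) = 4; N(928) = {867, 570, 581, 794}.
N(318) = {256, 554, 670, 570}, |N(318)| = 4.
Vertex 794 has 4 neighbors: 590, 815, 928, 757.
deg(540) = 4; N(540) = {265, 371, 292, 711}.
Every vertex has degree 4 (N=35); Kneser K(7,3) on C(7,3)=35 vertices.
spec(A) ≈ [4.0, 2.0, -1.0, -3.0] (distinct, 3 d.p.).
λ_max=4, λ_min=-3; ϑ = −35·λ_min/(λ_max−λ_min) = 15.
ϑ(G) ≈ 15.0000.

15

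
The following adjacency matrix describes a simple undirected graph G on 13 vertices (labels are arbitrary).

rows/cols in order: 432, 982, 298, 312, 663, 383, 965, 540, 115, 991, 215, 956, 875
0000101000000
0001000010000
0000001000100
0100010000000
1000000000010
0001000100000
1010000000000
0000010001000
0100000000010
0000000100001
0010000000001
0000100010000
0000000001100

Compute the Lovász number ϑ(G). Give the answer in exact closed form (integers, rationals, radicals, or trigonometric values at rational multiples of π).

N(982) = {312, 115}, |N(982)| = 2.
Vertex 215 has 2 neighbors: 298, 875.
deg(312) = 2; N(312) = {982, 383}.
Vertex 298 has 2 neighbors: 965, 215.
deg(v) = 2 for all v (|V|=13); connected 2-regular on 13 ⇒ C_{13}.
The 7 distinct eigenvalues: [2.0, 1.77091, 1.13613, 0.24107, -0.70921, -1.49702, -1.94188].
Lovász: ϑ = −13(-2*cos(pi/13))/(2+-(-1)*2*cos(pi/13)) = 13*cos(pi/13)/(cos(pi/13) + 1).
≈ 6.404169 (to 6 d.p.).
Check 6 ≤ 13*cos(pi/13)/(cos(pi/13) + 1) ≤ 7: both strict.

13*cos(pi/13)/(cos(pi/13) + 1)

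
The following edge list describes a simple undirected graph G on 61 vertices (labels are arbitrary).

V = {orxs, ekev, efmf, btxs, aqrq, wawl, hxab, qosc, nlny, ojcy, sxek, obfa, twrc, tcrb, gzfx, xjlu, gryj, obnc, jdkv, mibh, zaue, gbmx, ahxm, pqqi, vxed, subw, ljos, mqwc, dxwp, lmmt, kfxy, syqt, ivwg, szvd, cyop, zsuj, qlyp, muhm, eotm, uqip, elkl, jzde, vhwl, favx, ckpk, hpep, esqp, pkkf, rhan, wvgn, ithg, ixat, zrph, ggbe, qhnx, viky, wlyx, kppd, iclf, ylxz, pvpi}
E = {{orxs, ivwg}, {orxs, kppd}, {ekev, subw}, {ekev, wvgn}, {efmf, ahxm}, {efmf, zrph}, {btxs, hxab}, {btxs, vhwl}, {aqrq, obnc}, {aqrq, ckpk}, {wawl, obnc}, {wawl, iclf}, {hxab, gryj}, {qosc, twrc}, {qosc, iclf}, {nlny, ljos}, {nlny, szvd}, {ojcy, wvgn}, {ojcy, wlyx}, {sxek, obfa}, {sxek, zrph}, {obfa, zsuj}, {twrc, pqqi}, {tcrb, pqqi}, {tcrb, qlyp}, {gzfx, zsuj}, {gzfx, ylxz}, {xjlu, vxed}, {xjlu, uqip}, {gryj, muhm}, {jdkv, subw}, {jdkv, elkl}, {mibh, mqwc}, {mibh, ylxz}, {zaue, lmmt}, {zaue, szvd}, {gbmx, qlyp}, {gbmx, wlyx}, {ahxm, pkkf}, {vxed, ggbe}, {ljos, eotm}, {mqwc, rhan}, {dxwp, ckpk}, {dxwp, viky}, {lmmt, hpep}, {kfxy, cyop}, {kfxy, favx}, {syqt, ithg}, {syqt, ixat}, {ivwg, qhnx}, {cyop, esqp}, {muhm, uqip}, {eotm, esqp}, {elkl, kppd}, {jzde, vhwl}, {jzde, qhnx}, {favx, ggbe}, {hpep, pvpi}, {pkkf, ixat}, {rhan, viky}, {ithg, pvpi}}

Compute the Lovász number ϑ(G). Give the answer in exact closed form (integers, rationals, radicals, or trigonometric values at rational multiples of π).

61*cos(pi/61)/(cos(pi/61) + 1)

deg(iclf) = 2; N(iclf) = {wawl, qosc}.
Vertex aqrq has 2 neighbors: obnc, ckpk.
N(szvd) = {nlny, zaue}, |N(szvd)| = 2.
N(obfa) = {sxek, zsuj}, |N(obfa)| = 2.
G on 61 vertices is 2-regular; a single 61-cycle (edge-transitive).
A has 31 distinct eigenvalues ≈ [2.0, 1.9894, 1.9577, 1.9053, 1.8326, 1.7406, 1.6301, 1.5023, 1.3585, 1.2004, 1.0296, 0.8478, 0.6571, 0.4594, 0.2568, 0.0515, -0.1544, -0.3586, -0.559, -0.7535, -0.94, -1.1165, -1.2812, -1.4323, -1.5682, -1.6876, -1.789, -1.8714, -1.9341, -1.9762, -1.9973].
−61·(-2*cos(pi/61)) / ((2)−(-2*cos(pi/61))) = 61*cos(pi/61)/(cos(pi/61) + 1) = ϑ(G).
Numerically 30.479766.
α=30, χ(Ḡ)=31; ϑ=61*cos(pi/61)/(cos(pi/61) + 1) lies between (both strict).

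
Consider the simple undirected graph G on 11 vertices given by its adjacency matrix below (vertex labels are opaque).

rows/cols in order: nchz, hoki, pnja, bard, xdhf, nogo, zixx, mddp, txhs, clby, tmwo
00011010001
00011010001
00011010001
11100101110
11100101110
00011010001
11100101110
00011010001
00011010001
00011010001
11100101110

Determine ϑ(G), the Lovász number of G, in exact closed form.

Vertex zixx has 7 neighbors: nchz, hoki, pnja, nogo, mddp, txhs, clby.
N(nchz) = {bard, xdhf, zixx, tmwo}, |N(nchz)| = 4.
N(mddp) = {bard, xdhf, zixx, tmwo}, |N(mddp)| = 4.
Vertex pnja has 4 neighbors: bard, xdhf, zixx, tmwo.
G = K_{7,4}: α = 7 = χ(Ḡ), so ϑ = 7.
≈ 7.000000000 (to 9 d.p.).
Sandwich: α(G)=7 ≤ ϑ(G)=7 ≤ χ(Ḡ)=7 (collapsed).

7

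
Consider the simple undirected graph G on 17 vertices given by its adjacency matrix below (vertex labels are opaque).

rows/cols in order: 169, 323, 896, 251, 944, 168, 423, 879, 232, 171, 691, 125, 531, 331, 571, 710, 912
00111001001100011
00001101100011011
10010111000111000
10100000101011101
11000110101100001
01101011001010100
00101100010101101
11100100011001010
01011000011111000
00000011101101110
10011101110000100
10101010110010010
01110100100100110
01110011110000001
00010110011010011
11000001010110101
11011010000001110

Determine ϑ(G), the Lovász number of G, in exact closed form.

N(944) = {169, 323, 168, 423, 232, 691, 125, 912}, |N(944)| = 8.
N(691) = {169, 251, 944, 168, 879, 232, 171, 571}, |N(691)| = 8.
Vertex 571 has 8 neighbors: 251, 168, 423, 171, 691, 531, 710, 912.
N(423) = {896, 944, 168, 171, 125, 331, 571, 912}, |N(423)| = 8.
G on 17 vertices is 8-regular; SR(17,8,3,4) — a Paley graph.
The 3 distinct eigenvalues: [8.0, 1.5616, -2.5616].
With N=17: ϑ(G) = 17·(-(-sqrt(17)/2 - 1/2))/(8−(-sqrt(17)/2 - 1/2)) = sqrt(17).
Numerically 4.12310563.

sqrt(17)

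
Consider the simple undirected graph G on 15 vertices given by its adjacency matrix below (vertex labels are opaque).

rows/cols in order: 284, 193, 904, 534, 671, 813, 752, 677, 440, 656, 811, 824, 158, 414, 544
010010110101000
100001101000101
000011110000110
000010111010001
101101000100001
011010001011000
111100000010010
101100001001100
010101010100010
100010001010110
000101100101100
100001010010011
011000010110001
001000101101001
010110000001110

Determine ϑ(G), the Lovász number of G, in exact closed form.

Vertex 752 has 6 neighbors: 284, 193, 904, 534, 811, 414.
deg(193) = 6; N(193) = {284, 813, 752, 440, 158, 544}.
Vertex 158 has 6 neighbors: 193, 904, 677, 656, 811, 544.
Vertex 414 has 6 neighbors: 904, 752, 440, 656, 824, 544.
G on 15 vertices is 6-regular; Kneser K(6,2) on C(6,2)=15 vertices.
A has 3 distinct eigenvalues ≈ [6.0, 1.0, -3.0].
With N=15: ϑ(G) = 15·(-1*(-3))/(6−(-3)) = 5.
≈ 5.00000000 (to 8 d.p.).

5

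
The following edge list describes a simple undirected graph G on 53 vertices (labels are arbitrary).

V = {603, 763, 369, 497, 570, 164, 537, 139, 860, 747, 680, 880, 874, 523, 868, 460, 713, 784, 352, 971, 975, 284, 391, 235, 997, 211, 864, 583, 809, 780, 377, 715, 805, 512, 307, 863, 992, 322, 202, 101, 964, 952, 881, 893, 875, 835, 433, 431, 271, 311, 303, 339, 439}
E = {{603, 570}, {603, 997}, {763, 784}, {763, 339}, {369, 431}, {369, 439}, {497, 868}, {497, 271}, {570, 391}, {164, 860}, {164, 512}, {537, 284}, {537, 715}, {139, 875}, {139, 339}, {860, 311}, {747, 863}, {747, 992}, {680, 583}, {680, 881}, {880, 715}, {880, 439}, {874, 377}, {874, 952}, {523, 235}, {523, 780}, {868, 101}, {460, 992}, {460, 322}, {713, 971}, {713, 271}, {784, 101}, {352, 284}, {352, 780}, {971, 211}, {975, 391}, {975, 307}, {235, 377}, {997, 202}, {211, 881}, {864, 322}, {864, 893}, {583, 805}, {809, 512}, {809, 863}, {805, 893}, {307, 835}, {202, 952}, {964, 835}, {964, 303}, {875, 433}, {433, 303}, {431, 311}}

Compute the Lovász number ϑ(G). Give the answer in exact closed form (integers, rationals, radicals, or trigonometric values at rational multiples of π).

N(863) = {747, 809}, |N(863)| = 2.
deg(864) = 2; N(864) = {322, 893}.
deg(497) = 2; N(497) = {868, 271}.
Vertex 992 has 2 neighbors: 747, 460.
deg(v) = 2 for all v (|V|=53); the odd cycle C_{53}.
The 27 distinct eigenvalues: [2.0, 1.985962, 1.944046, 1.874839, 1.779314, 1.658811, 1.515022, 1.349966, 1.165959, 0.965584, 0.751655, 0.527174, 0.295293, 0.059267, -0.177592, -0.411957, -0.64054, -0.86013, -1.067647, -1.260176, -1.435015, -1.589709, -1.722087, -1.830291, -1.912802, -1.968461, -1.996487].
With N=53: ϑ(G) = 53·(-(-1)*2*cos(pi/53))/(2−(-2*cos(pi/53))) = 53*cos(pi/53)/(cos(pi/53) + 1).
= 26.47670899… (decimal).
α=26, χ(Ḡ)=27; ϑ=53*cos(pi/53)/(cos(pi/53) + 1) lies between (both strict).

53*cos(pi/53)/(cos(pi/53) + 1)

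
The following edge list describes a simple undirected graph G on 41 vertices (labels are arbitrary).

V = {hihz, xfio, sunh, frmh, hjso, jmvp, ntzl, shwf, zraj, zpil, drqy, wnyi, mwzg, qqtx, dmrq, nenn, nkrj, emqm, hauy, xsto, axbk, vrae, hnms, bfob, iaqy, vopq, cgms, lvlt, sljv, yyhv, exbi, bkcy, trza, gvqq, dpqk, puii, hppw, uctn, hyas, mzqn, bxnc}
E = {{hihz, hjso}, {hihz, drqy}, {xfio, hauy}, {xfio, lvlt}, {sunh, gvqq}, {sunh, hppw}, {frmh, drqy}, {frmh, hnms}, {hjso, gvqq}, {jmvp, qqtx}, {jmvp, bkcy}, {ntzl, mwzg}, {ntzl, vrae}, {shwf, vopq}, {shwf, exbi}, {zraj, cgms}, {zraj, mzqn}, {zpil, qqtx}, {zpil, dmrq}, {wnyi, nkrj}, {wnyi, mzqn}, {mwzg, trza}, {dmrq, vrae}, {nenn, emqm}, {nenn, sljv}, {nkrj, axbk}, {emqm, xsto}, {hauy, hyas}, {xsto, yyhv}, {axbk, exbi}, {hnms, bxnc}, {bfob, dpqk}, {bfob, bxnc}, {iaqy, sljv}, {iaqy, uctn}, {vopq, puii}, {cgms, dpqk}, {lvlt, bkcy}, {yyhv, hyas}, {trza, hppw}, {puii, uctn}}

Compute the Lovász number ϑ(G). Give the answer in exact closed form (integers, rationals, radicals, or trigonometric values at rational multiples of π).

Vertex bxnc has 2 neighbors: hnms, bfob.
Vertex puii has 2 neighbors: vopq, uctn.
Vertex wnyi has 2 neighbors: nkrj, mzqn.
Vertex jmvp has 2 neighbors: qqtx, bkcy.
Regular of degree 2 on 41 vertices: this is C_{41}, the 41-cycle.
Distinct eigenvalues (to 3 d.p.): [2.0, 1.977, 1.907, 1.792, 1.636, 1.441, 1.212, 0.955, 0.676, 0.381, 0.077, -0.229, -0.53, -0.818, -1.087, -1.331, -1.543, -1.719, -1.855, -1.947, -1.994].
−41·(-2*cos(pi/41)) / ((2)−(-2*cos(pi/41))) = 41*cos(pi/41)/(cos(pi/41) + 1) = ϑ(G).
≈ 20.469880 (to 6 d.p.).
Sandwich: α(G)=20 ≤ ϑ(G)=41*cos(pi/41)/(cos(pi/41) + 1) ≤ χ(Ḡ)=21 (both strict).

41*cos(pi/41)/(cos(pi/41) + 1)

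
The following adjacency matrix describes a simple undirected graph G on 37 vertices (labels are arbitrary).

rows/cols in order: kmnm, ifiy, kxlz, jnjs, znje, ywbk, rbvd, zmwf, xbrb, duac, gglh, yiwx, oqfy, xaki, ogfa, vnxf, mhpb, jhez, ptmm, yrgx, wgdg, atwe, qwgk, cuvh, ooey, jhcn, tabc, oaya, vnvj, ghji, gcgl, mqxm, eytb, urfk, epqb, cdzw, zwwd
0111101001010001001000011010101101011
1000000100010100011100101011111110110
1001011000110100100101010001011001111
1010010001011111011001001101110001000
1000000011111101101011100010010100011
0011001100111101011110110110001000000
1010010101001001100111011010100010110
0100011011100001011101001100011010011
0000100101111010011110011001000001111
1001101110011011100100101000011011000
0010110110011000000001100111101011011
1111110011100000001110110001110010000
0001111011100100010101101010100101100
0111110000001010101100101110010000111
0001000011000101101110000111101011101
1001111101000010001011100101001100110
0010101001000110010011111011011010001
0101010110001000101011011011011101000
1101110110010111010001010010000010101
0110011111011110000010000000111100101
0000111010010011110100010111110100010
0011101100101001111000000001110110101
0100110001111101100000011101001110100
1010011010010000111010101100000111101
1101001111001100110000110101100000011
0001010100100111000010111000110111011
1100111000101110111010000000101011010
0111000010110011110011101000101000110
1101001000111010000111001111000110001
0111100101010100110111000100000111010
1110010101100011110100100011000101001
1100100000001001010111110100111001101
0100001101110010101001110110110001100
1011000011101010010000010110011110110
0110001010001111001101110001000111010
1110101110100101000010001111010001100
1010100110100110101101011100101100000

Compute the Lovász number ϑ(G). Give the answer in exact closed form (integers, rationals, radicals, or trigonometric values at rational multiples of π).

sqrt(37)

deg(znje) = 18; N(znje) = {kmnm, xbrb, duac, gglh, yiwx, oqfy, xaki, vnxf, mhpb, ptmm, wgdg, atwe, qwgk, tabc, ghji, mqxm, cdzw, zwwd}.
N(ghji) = {ifiy, kxlz, jnjs, znje, zmwf, duac, yiwx, xaki, mhpb, jhez, yrgx, wgdg, atwe, jhcn, mqxm, eytb, urfk, cdzw}, |N(ghji)| = 18.
N(xbrb) = {znje, zmwf, duac, gglh, yiwx, oqfy, ogfa, jhez, ptmm, yrgx, wgdg, cuvh, ooey, oaya, urfk, epqb, cdzw, zwwd}, |N(xbrb)| = 18.
deg(ogfa) = 18; N(ogfa) = {jnjs, xbrb, duac, xaki, vnxf, mhpb, ptmm, yrgx, wgdg, jhcn, tabc, oaya, vnvj, gcgl, eytb, urfk, epqb, zwwd}.
18-regular, N=37; SR(37,18,8,9) — a Paley graph.
A has 3 distinct eigenvalues ≈ [18.0, 2.5414, -3.5414].
Lovász (edge-transitive): ϑ = −37·(-sqrt(37)/2 - 1/2)/((18)−(-sqrt(37)/2 - 1/2)) = sqrt(37).
ϑ(G) ≈ 6.08276.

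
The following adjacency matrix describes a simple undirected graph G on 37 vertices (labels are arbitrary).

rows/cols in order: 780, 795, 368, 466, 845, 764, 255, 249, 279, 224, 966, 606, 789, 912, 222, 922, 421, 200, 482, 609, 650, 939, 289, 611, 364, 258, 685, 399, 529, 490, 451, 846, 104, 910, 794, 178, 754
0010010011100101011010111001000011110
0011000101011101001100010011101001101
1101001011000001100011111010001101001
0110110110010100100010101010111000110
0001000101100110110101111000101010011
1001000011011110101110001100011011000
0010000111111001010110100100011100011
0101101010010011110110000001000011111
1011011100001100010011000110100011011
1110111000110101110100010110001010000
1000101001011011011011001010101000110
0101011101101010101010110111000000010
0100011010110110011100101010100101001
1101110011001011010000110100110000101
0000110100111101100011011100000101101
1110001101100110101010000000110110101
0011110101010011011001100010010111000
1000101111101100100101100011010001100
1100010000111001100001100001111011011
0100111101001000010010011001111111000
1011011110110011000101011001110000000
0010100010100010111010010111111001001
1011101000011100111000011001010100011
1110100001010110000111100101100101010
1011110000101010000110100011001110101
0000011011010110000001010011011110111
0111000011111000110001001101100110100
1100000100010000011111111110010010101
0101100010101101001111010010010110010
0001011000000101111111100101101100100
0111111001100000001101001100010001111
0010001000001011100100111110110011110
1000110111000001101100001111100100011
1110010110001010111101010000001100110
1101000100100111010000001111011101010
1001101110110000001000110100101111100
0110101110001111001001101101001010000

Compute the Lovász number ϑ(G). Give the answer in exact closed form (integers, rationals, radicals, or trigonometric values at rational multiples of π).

N(846) = {368, 255, 789, 222, 922, 421, 609, 289, 611, 364, 258, 685, 529, 490, 104, 910, 794, 178}, |N(846)| = 18.
deg(482) = 18; N(482) = {780, 795, 764, 966, 606, 789, 922, 421, 939, 289, 399, 529, 490, 451, 104, 910, 178, 754}.
deg(258) = 18; N(258) = {764, 255, 279, 224, 606, 912, 222, 939, 611, 685, 399, 490, 451, 846, 104, 794, 178, 754}.
Vertex 845 has 18 neighbors: 466, 249, 224, 966, 912, 222, 421, 200, 609, 939, 289, 611, 364, 529, 451, 104, 178, 754.
deg(v) = 18 for all v (|V|=37); strongly regular (37,18,8,9).
A has 3 distinct eigenvalues ≈ [18.0, 2.541381, -3.541381].
−37·(-sqrt(37)/2 - 1/2) / ((18)−(-sqrt(37)/2 - 1/2)) = sqrt(37) = ϑ(G).
= 6.082763… (decimal).

sqrt(37)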